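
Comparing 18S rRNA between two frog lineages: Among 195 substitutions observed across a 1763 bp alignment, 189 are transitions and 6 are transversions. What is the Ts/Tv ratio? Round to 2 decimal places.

R = 189/6 = 31.50.

31.50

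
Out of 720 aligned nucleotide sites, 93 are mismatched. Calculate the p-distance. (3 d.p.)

0.129

p = 93/720 = 0.129166… ≈ 0.129 (to 3 d.p.).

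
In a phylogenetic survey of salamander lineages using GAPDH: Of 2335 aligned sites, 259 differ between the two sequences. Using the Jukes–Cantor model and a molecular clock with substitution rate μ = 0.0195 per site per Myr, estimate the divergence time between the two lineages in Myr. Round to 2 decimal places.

p = 259/2335 ≈ 0.110921.
d = −(3/4) ln(1 − 4p/3) = −0.75 ln(1 − 0.147895) = −0.75 ln(0.852105)
  = −0.75 × (-0.160046) = 0.120035 substitutions/site.
Under a molecular clock d = 2μt, so t = d/(2μ) = 0.120035 / (2 × 0.0195) = 3.08 Myr.

3.08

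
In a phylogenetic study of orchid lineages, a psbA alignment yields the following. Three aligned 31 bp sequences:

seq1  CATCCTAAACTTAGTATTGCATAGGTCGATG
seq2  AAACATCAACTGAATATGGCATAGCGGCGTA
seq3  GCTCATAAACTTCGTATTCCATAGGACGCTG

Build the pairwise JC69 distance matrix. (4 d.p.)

seq1–seq2: 13/31 sites differ → p ≈ 0.419355, d = −0.75 ln(1 − 0.55914) = 0.614271 ≈ 0.6143.
seq1–seq3: 7/31 sites differ → p ≈ 0.225806, d = −0.75 ln(1 − 0.301075) = 0.268659 ≈ 0.2687.
seq2–seq3: 15/31 sites differ → p ≈ 0.483871, d = −0.75 ln(1 − 0.645161) = 0.777068 ≈ 0.7771.

d(seq1,seq2) = 0.6143, d(seq1,seq3) = 0.2687, d(seq2,seq3) = 0.7771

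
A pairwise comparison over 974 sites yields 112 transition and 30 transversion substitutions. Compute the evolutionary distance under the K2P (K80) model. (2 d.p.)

P = 112/974 ≈ 0.11499 and Q = 30/974 ≈ 0.030801.
Under the Kimura two-parameter model, d = −½ ln(1 − 2P − Q) − ¼ ln(1 − 2Q).
1 − 2P − Q = 0.739219, giving −½ ln(0.739219) = 0.151081.
1 − 2Q = 0.938398, giving −¼ ln(0.938398) = 0.015895.
d = 0.151081 + 0.015895 = 0.166976.

0.17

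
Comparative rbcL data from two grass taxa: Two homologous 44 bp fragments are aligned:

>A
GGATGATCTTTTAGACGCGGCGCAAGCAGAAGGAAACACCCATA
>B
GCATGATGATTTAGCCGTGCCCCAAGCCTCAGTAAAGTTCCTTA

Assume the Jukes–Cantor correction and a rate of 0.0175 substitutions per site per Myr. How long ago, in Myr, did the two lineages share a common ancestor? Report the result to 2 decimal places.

12.99

The sequences differ at 15 of 44 sites, so p = 15/44 ≈ 0.340909.
d = −(3/4) ln(1 − 4p/3) = −0.75 ln(1 − 0.454545) = −0.75 ln(0.545455)
  = −0.75 × (-0.606135) = 0.454601 substitutions/site.
Under a molecular clock d = 2μt, so t = d/(2μ) = 0.454601 / (2 × 0.0175) = 12.99 Myr.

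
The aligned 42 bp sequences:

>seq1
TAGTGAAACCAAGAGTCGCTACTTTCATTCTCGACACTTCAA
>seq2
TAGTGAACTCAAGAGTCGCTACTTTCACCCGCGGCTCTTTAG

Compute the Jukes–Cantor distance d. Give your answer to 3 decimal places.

0.252

The sequences differ at 9 of 42 sites (8, 9, 28, 29, 31, 34, 36, 40, 42), so p = 9/42 ≈ 0.214286.
d = −(3/4) ln(1 − 4p/3) = −0.75 ln(1 − 0.285715) = −0.75 ln(0.714285)
  = −0.75 × (-0.336473) = 0.252355 substitutions/site.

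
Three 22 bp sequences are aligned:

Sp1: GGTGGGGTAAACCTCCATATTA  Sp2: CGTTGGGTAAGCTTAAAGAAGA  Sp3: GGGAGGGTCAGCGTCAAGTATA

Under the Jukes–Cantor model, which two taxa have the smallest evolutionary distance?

Sp1–Sp2: 9/22 differ, p = 0.409, d = 0.591.
Sp1–Sp3: 9/22 differ, p = 0.409, d = 0.591.
Sp2–Sp3: 8/22 differ, p = 0.364, d = 0.497.
The smallest distance is between Sp2 and Sp3.

Sp2 and Sp3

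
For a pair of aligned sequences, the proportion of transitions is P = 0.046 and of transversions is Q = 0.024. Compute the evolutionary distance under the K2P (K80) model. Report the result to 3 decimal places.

Under the Kimura two-parameter model, d = −½ ln(1 − 2P − Q) − ¼ ln(1 − 2Q).
1 − 2P − Q = 0.884, giving −½ ln(0.884) = 0.061649.
1 − 2Q = 0.952, giving −¼ ln(0.952) = 0.012298.
d = 0.061649 + 0.012298 = 0.073947.

0.074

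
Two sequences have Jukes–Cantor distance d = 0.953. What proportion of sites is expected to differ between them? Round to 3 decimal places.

0.540

p = (3/4)(1 − e^(−4d/3)) = 0.75 × (1 − e^(-1.270667)) = 0.75 × (1 − 0.280644) = 0.539517.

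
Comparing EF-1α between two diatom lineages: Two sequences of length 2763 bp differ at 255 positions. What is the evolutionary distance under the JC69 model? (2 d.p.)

p = 255/2763 ≈ 0.092291.
d = −(3/4) ln(1 − 4p/3) = −0.75 ln(1 − 0.123055) = −0.75 ln(0.876945)
  = −0.75 × (-0.131311) = 0.098483 substitutions/site.

0.10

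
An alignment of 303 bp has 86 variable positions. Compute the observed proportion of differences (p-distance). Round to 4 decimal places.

0.2838

p = 86/303 = 0.283828… ≈ 0.2838 (to 4 d.p.).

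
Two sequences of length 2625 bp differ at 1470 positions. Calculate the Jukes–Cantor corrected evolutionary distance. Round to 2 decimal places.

p = 1470/2625 = 0.56.
d = −(3/4) ln(1 − 4p/3) = −0.75 ln(1 − 0.746667) = −0.75 ln(0.253333)
  = −0.75 × (-1.373050) = 1.029788 substitutions/site.

1.03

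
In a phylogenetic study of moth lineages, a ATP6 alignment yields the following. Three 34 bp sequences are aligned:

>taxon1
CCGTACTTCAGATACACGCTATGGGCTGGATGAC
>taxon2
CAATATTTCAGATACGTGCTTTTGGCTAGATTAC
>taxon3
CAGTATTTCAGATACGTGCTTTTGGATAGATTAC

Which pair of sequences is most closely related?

taxon2 and taxon3

taxon1–taxon2: 9/34 differ, p = 0.265, d = 0.326.
taxon1–taxon3: 9/34 differ, p = 0.265, d = 0.326.
taxon2–taxon3: 2/34 differ, p = 0.059, d = 0.061.
The smallest distance is between taxon2 and taxon3.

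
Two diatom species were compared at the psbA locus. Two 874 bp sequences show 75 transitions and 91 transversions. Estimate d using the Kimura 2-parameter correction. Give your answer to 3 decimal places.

0.220

P = 75/874 ≈ 0.085812 and Q = 91/874 ≈ 0.104119.
Under the Kimura two-parameter model, d = −½ ln(1 − 2P − Q) − ¼ ln(1 − 2Q).
1 − 2P − Q = 0.724257, giving −½ ln(0.724257) = 0.161304.
1 − 2Q = 0.791762, giving −¼ ln(0.791762) = 0.058374.
d = 0.161304 + 0.058374 = 0.219678.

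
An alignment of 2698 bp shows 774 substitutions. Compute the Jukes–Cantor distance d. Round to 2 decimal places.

p = 774/2698 ≈ 0.286879.
d = −(3/4) ln(1 − 4p/3) = −0.75 ln(1 − 0.382505) = −0.75 ln(0.617495)
  = −0.75 × (-0.482084) = 0.361563 substitutions/site.

0.36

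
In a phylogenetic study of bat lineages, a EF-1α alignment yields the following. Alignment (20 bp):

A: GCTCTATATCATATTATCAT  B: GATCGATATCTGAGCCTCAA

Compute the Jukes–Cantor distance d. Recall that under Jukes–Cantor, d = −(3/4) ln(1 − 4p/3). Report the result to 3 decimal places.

0.572

The sequences differ at 8 of 20 sites (2, 5, 11, 12, 14, 15, 16, 20), so p = 8/20 = 0.4.
d = −(3/4) ln(1 − 4p/3) = −0.75 ln(1 − 0.533333) = −0.75 ln(0.466667)
  = −0.75 × (-0.762139) = 0.571604 substitutions/site.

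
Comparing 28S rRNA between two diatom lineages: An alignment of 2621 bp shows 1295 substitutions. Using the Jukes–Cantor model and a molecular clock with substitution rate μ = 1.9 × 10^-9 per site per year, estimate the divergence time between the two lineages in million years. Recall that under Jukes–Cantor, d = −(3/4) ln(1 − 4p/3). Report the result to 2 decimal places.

p = 1295/2621 ≈ 0.494086.
d = −(3/4) ln(1 − 4p/3) = −0.75 ln(1 − 0.658781) = −0.75 ln(0.341219)
  = −0.75 × (-1.075231) = 0.806423 substitutions/site.
Under a molecular clock d = 2μt, so t = d/(2μ) = 0.806423 / (2 × 1.9 × 10^-9) = 212.22 million years.

212.22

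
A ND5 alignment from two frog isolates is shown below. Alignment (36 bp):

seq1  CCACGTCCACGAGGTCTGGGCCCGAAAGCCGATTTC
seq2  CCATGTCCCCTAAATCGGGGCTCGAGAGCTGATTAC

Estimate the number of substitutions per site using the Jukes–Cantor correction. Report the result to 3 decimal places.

The sequences differ at 10 of 36 sites (4, 9, 11, 13, 14, 17, 22, 26, 30, 35), so p = 10/36 ≈ 0.277778.
d = −(3/4) ln(1 − 4p/3) = −0.75 ln(1 − 0.370371) = −0.75 ln(0.629629)
  = −0.75 × (-0.462625) = 0.346969 substitutions/site.

0.347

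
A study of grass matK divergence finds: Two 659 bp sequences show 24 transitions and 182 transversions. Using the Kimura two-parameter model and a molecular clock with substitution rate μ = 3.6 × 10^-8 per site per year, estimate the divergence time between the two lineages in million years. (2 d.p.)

P = 24/659 ≈ 0.036419 and Q = 182/659 ≈ 0.276176.
Under the Kimura two-parameter model, d = −½ ln(1 − 2P − Q) − ¼ ln(1 − 2Q).
1 − 2P − Q = 0.650986, giving −½ ln(0.650986) = 0.214634.
1 − 2Q = 0.447648, giving −¼ ln(0.447648) = 0.200937.
d = 0.214634 + 0.200937 = 0.415571.
Under a molecular clock d = 2μt, so t = d/(2μ) = 0.415571 / (2 × 3.6 × 10^-8) = 5.77 million years.

5.77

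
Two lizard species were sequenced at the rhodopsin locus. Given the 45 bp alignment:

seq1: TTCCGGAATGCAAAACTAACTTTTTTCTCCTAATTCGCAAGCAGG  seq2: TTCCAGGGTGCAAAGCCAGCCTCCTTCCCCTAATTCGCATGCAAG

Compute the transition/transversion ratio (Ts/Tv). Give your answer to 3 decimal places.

Transitions are A↔G and C↔T; transversions are all other mismatches.
Transitions: 11. Transversions: 1.
R = 11/1 = 11.000.

11.000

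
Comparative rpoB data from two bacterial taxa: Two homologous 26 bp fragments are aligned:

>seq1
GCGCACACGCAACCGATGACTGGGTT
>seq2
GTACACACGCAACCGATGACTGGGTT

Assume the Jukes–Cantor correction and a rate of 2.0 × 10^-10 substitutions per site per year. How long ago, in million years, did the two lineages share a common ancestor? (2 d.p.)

The sequences differ at 2 of 26 sites (2, 3), so p = 2/26 ≈ 0.076923.
d = −(3/4) ln(1 − 4p/3) = −0.75 ln(1 − 0.102564) = −0.75 ln(0.897436)
  = −0.75 × (-0.108213) = 0.081160 substitutions/site.
Under a molecular clock d = 2μt, so t = d/(2μ) = 0.081160 / (2 × 2.0 × 10^-10) = 202.90 million years.

202.90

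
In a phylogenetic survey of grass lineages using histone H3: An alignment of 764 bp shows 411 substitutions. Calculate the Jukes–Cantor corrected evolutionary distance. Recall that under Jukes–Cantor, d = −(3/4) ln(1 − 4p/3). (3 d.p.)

p = 411/764 ≈ 0.537958.
d = −(3/4) ln(1 − 4p/3) = −0.75 ln(1 − 0.717277) = −0.75 ln(0.282723)
  = −0.75 × (-1.263288) = 0.947466 substitutions/site.

0.947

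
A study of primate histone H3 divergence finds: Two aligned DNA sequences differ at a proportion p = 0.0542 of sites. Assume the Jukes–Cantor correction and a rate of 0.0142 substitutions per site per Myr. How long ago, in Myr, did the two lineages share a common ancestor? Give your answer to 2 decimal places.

1.98

d = −(3/4) ln(1 − 4p/3) = −0.75 ln(1 − 0.072267) = −0.75 ln(0.927733)
  = −0.75 × (-0.075011) = 0.056258 substitutions/site.
Under a molecular clock d = 2μt, so t = d/(2μ) = 0.056258 / (2 × 0.0142) = 1.98 Myr.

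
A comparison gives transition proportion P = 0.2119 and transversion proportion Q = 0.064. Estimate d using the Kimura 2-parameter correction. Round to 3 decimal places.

Under the Kimura two-parameter model, d = −½ ln(1 − 2P − Q) − ¼ ln(1 − 2Q).
1 − 2P − Q = 0.5122, giving −½ ln(0.5122) = 0.334520.
1 − 2Q = 0.872, giving −¼ ln(0.872) = 0.034241.
d = 0.334520 + 0.034241 = 0.368761.

0.369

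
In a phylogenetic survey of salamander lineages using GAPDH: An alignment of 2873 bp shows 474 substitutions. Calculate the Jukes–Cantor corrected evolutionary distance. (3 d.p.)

0.186

p = 474/2873 ≈ 0.164984.
d = −(3/4) ln(1 − 4p/3) = −0.75 ln(1 − 0.219979) = −0.75 ln(0.780021)
  = −0.75 × (-0.248434) = 0.186326 substitutions/site.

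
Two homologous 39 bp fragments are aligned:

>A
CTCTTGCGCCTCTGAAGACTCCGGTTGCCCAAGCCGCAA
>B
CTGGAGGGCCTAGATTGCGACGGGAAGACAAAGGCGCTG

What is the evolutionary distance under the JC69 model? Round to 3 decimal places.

The sequences differ at 20 of 39 sites, so p = 20/39 ≈ 0.512821.
d = −(3/4) ln(1 − 4p/3) = −0.75 ln(1 − 0.683761) = −0.75 ln(0.316239)
  = −0.75 × (-1.151257) = 0.863443 substitutions/site.

0.863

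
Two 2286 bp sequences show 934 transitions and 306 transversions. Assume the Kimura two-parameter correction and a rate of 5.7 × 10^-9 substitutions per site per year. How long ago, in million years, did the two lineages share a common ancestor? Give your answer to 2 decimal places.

139.12

P = 934/2286 ≈ 0.408574 and Q = 306/2286 ≈ 0.133858.
Under the Kimura two-parameter model, d = −½ ln(1 − 2P − Q) − ¼ ln(1 − 2Q).
1 − 2P − Q = 0.048994, giving −½ ln(0.048994) = 1.508029.
1 − 2Q = 0.732284, giving −¼ ln(0.732284) = 0.077897.
d = 1.508029 + 0.077897 = 1.585926.
Under a molecular clock d = 2μt, so t = d/(2μ) = 1.585926 / (2 × 5.7 × 10^-9) = 139.12 million years.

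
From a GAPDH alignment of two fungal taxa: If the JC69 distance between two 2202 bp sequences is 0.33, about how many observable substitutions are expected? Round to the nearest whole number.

588

Invert JC69: p = (3/4)(1 − e^(−4d/3)) = 0.75 × (1 − e^(-0.44)) = 0.75 × (1 − 0.644036) = 0.266973.
Expected differing sites = pL ≈ 0.266973 × 2202 = 587.874546 ≈ 588.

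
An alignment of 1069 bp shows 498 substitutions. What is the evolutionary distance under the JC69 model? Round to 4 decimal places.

0.7279

p = 498/1069 ≈ 0.465856.
d = −(3/4) ln(1 − 4p/3) = −0.75 ln(1 − 0.621141) = −0.75 ln(0.378859)
  = −0.75 × (-0.970591) = 0.727943 substitutions/site.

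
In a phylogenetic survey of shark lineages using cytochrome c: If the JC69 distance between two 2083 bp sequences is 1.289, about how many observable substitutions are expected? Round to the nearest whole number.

Invert JC69: p = (3/4)(1 − e^(−4d/3)) = 0.75 × (1 − e^(-1.718667)) = 0.75 × (1 − 0.179305) = 0.615521.
Expected differing sites = pL ≈ 0.615521 × 2083 = 1282.130243 ≈ 1282.

1282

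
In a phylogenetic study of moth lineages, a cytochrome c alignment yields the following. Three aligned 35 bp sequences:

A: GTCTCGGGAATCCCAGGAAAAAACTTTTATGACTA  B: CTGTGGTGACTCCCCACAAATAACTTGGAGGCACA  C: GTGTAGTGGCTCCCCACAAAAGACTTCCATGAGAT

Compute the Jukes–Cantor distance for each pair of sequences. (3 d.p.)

A–B: 15/35 sites differ → p ≈ 0.428571, d = −0.75 ln(1 − 0.571428) = 0.635472 ≈ 0.635.
A–C: 14/35 sites differ → p = 0.4, d = −0.75 ln(1 − 0.533333) = 0.571605 ≈ 0.572.
B–C: 12/35 sites differ → p ≈ 0.342857, d = −0.75 ln(1 − 0.457143) = 0.458182 ≈ 0.458.

d(A,B) = 0.635, d(A,C) = 0.572, d(B,C) = 0.458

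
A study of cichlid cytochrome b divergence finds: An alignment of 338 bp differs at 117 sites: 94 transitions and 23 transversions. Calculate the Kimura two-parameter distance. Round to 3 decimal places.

0.526

P = 94/338 ≈ 0.278107 and Q = 23/338 ≈ 0.068047.
Under the Kimura two-parameter model, d = −½ ln(1 − 2P − Q) − ¼ ln(1 − 2Q).
1 − 2P − Q = 0.375739, giving −½ ln(0.375739) = 0.489430.
1 − 2Q = 0.863906, giving −¼ ln(0.863906) = 0.036573.
d = 0.489430 + 0.036573 = 0.526003.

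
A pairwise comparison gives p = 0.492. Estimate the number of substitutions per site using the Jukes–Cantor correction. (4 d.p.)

0.8003

d = −(3/4) ln(1 − 4p/3) = −0.75 ln(1 − 0.656) = −0.75 ln(0.344)
  = −0.75 × (-1.067114) = 0.800336 substitutions/site.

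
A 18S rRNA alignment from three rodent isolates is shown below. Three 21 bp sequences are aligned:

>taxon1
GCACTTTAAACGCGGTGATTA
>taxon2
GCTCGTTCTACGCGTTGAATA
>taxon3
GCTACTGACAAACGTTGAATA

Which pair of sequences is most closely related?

taxon1–taxon2: 6/21 differ, p = 0.286, d = 0.360.
taxon1–taxon3: 9/21 differ, p = 0.429, d = 0.635.
taxon2–taxon3: 7/21 differ, p = 0.333, d = 0.441.
The smallest distance is between taxon1 and taxon2.

taxon1 and taxon2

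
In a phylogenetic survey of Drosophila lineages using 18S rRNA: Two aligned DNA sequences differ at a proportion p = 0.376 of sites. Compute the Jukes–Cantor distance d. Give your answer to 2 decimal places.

0.52

d = −(3/4) ln(1 − 4p/3) = −0.75 ln(1 − 0.501333) = −0.75 ln(0.498667)
  = −0.75 × (-0.695817) = 0.521863 substitutions/site.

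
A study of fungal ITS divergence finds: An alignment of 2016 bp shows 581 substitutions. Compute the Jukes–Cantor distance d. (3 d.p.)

p = 581/2016 ≈ 0.288194.
d = −(3/4) ln(1 − 4p/3) = −0.75 ln(1 − 0.384259) = −0.75 ln(0.615741)
  = −0.75 × (-0.484929) = 0.363697 substitutions/site.

0.364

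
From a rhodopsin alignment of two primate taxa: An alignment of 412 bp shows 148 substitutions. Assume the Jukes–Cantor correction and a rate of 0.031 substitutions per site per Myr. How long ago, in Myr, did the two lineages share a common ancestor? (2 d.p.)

p = 148/412 ≈ 0.359223.
d = −(3/4) ln(1 − 4p/3) = −0.75 ln(1 − 0.478964) = −0.75 ln(0.521036)
  = −0.75 × (-0.651936) = 0.488952 substitutions/site.
Under a molecular clock d = 2μt, so t = d/(2μ) = 0.488952 / (2 × 0.031) = 7.89 Myr.

7.89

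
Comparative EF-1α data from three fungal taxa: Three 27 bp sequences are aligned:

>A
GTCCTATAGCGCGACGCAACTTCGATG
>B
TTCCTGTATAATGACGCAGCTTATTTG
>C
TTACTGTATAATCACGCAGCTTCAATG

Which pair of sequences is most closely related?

B and C

A–B: 10/27 differ, p = 0.370, d = 0.511.
A–C: 10/27 differ, p = 0.370, d = 0.511.
B–C: 5/27 differ, p = 0.185, d = 0.213.
The smallest distance is between B and C.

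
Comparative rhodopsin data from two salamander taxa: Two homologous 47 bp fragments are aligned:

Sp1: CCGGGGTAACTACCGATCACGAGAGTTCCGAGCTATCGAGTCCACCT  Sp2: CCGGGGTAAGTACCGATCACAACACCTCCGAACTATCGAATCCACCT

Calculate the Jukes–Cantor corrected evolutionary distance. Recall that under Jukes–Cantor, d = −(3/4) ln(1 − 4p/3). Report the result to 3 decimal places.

0.166

The sequences differ at 7 of 47 sites (10, 21, 23, 25, 26, 32, 40), so p = 7/47 ≈ 0.148936.
d = −(3/4) ln(1 − 4p/3) = −0.75 ln(1 − 0.198581) = −0.75 ln(0.801419)
  = −0.75 × (-0.221371) = 0.166028 substitutions/site.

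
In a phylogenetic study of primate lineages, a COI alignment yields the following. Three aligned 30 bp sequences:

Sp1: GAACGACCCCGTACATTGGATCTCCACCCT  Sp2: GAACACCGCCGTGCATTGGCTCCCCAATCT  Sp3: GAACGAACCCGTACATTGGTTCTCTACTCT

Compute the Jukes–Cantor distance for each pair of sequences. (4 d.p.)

Sp1–Sp2: 8/30 sites differ → p ≈ 0.266667, d = −0.75 ln(1 − 0.355556) = 0.329526 ≈ 0.3295.
Sp1–Sp3: 4/30 sites differ → p ≈ 0.133333, d = −0.75 ln(1 − 0.177777) = 0.146808 ≈ 0.1468.
Sp2–Sp3: 9/30 sites differ → p = 0.3, d = −0.75 ln(1 − 0.4) = 0.383119 ≈ 0.3831.

d(Sp1,Sp2) = 0.3295, d(Sp1,Sp3) = 0.1468, d(Sp2,Sp3) = 0.3831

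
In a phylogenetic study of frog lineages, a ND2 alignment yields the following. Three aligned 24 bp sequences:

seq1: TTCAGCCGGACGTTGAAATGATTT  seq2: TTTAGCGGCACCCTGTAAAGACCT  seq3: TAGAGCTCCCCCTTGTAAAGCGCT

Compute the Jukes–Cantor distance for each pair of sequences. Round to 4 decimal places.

d(seq1,seq2) = 0.5199, d(seq1,seq3) = 0.8240, d(seq2,seq3) = 0.4408

seq1–seq2: 9/24 sites differ → p = 0.375, d = −0.75 ln(1 − 0.5) = 0.519860 ≈ 0.5199.
seq1–seq3: 12/24 sites differ → p = 0.5, d = −0.75 ln(1 − 0.666667) = 0.823960 ≈ 0.8240.
seq2–seq3: 8/24 sites differ → p ≈ 0.333333, d = −0.75 ln(1 − 0.444444) = 0.440839 ≈ 0.4408.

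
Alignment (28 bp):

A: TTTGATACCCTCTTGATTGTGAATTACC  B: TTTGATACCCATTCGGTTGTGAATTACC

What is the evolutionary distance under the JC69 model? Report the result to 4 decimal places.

The sequences differ at 4 of 28 sites (11, 12, 14, 16), so p = 4/28 ≈ 0.142857.
d = −(3/4) ln(1 − 4p/3) = −0.75 ln(1 − 0.190476) = −0.75 ln(0.809524)
  = −0.75 × (-0.211309) = 0.158482 substitutions/site.

0.1585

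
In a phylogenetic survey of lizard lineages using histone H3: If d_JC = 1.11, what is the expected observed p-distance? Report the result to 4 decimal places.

0.5793

p = (3/4)(1 − e^(−4d/3)) = 0.75 × (1 − e^(-1.48)) = 0.75 × (1 − 0.227638) = 0.579272.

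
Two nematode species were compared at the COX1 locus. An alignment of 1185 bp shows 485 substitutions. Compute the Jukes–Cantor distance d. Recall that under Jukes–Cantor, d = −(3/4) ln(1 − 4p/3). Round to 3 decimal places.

0.592

p = 485/1185 ≈ 0.409283.
d = −(3/4) ln(1 − 4p/3) = −0.75 ln(1 − 0.545711) = −0.75 ln(0.454289)
  = −0.75 × (-0.789022) = 0.591767 substitutions/site.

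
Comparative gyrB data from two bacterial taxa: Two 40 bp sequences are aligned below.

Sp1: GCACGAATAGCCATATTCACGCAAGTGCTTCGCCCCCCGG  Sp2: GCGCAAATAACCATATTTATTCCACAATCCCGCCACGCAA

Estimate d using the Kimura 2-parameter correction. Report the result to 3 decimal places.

Of 40 sites, 11 differences are transitions and 6 are transversions, so P = 11/40 = 0.275 and Q = 6/40 = 0.15.
Under the Kimura two-parameter model, d = −½ ln(1 − 2P − Q) − ¼ ln(1 − 2Q).
1 − 2P − Q = 0.3, giving −½ ln(0.3) = 0.601986.
1 − 2Q = 0.7, giving −¼ ln(0.7) = 0.089169.
d = 0.601986 + 0.089169 = 0.691155.

0.691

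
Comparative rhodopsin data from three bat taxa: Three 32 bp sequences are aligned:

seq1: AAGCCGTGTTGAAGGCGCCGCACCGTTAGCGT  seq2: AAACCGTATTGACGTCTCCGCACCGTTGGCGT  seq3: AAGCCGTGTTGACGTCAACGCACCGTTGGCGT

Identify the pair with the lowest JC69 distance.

seq2 and seq3

seq1–seq2: 6/32 differ, p = 0.188, d = 0.216.
seq1–seq3: 5/32 differ, p = 0.156, d = 0.175.
seq2–seq3: 4/32 differ, p = 0.125, d = 0.137.
The smallest distance is between seq2 and seq3.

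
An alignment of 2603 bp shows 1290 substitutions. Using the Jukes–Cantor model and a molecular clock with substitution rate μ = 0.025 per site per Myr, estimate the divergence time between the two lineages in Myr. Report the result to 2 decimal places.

p = 1290/2603 ≈ 0.495582.
d = −(3/4) ln(1 − 4p/3) = −0.75 ln(1 − 0.660776) = −0.75 ln(0.339224)
  = −0.75 × (-1.081095) = 0.810821 substitutions/site.
Under a molecular clock d = 2μt, so t = d/(2μ) = 0.810821 / (2 × 0.025) = 16.22 Myr.

16.22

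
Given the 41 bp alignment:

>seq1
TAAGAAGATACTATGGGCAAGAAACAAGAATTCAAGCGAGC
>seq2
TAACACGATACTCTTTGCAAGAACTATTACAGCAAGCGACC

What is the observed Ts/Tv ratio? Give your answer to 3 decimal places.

Transitions are A↔G and C↔T; transversions are all other mismatches.
Transitions: 1. Transversions: 12.
R = 1/12 = 0.083333… ≈ 0.083 (to 3 d.p.).

0.083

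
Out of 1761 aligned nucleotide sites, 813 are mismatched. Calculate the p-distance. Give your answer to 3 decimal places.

0.462

p = 813/1761 = 0.461669… ≈ 0.462 (to 3 d.p.).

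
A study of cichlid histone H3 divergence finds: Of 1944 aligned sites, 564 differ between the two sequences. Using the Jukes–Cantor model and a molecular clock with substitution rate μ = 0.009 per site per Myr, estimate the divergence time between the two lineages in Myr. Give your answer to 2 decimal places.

20.38

p = 564/1944 ≈ 0.290123.
d = −(3/4) ln(1 − 4p/3) = −0.75 ln(1 − 0.386831) = −0.75 ln(0.613169)
  = −0.75 × (-0.489115) = 0.366836 substitutions/site.
Under a molecular clock d = 2μt, so t = d/(2μ) = 0.366836 / (2 × 0.009) = 20.38 Myr.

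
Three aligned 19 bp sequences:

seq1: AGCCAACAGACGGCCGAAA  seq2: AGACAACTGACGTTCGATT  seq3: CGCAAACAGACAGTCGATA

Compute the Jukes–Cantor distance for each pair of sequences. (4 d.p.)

seq1–seq2: 6/19 sites differ → p ≈ 0.315789, d = −0.75 ln(1 − 0.421052) = 0.409907 ≈ 0.4099.
seq1–seq3: 5/19 sites differ → p ≈ 0.263158, d = −0.75 ln(1 − 0.350877) = 0.324100 ≈ 0.3241.
seq2–seq3: 7/19 sites differ → p ≈ 0.368421, d = −0.75 ln(1 − 0.491228) = 0.506816 ≈ 0.5068.

d(seq1,seq2) = 0.4099, d(seq1,seq3) = 0.3241, d(seq2,seq3) = 0.5068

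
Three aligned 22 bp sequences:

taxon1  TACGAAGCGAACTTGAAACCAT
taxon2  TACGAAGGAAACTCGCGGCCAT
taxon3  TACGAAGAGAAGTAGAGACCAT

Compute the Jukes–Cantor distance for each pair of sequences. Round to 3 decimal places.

taxon1–taxon2: 6/22 sites differ → p ≈ 0.272727, d = −0.75 ln(1 − 0.363636) = 0.338988 ≈ 0.339.
taxon1–taxon3: 4/22 sites differ → p ≈ 0.181818, d = −0.75 ln(1 − 0.242424) = 0.208224 ≈ 0.208.
taxon2–taxon3: 6/22 sites differ → p ≈ 0.272727, d = −0.75 ln(1 − 0.363636) = 0.338988 ≈ 0.339.

d(taxon1,taxon2) = 0.339, d(taxon1,taxon3) = 0.208, d(taxon2,taxon3) = 0.339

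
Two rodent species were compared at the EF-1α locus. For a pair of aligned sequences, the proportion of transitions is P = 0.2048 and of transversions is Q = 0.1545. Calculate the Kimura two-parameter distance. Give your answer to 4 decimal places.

0.5076

Under the Kimura two-parameter model, d = −½ ln(1 − 2P − Q) − ¼ ln(1 − 2Q).
1 − 2P − Q = 0.4359, giving −½ ln(0.4359) = 0.415171.
1 − 2Q = 0.691, giving −¼ ln(0.691) = 0.092404.
d = 0.415171 + 0.092404 = 0.507575.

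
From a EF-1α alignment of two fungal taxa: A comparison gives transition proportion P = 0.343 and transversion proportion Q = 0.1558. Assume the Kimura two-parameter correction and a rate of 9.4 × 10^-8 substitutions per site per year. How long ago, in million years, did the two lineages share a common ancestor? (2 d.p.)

5.40

Under the Kimura two-parameter model, d = −½ ln(1 − 2P − Q) − ¼ ln(1 − 2Q).
1 − 2P − Q = 0.1582, giving −½ ln(0.1582) = 0.921948.
1 − 2Q = 0.6884, giving −¼ ln(0.6884) = 0.093346.
d = 0.921948 + 0.093346 = 1.015294.
Under a molecular clock d = 2μt, so t = d/(2μ) = 1.015294 / (2 × 9.4 × 10^-8) = 5.40 million years.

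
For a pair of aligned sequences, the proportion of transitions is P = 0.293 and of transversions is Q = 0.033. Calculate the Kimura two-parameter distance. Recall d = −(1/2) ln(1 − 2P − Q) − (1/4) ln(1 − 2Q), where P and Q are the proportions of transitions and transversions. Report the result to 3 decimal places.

0.500

Under the Kimura two-parameter model, d = −½ ln(1 − 2P − Q) − ¼ ln(1 − 2Q).
1 − 2P − Q = 0.381, giving −½ ln(0.381) = 0.482478.
1 − 2Q = 0.934, giving −¼ ln(0.934) = 0.017070.
d = 0.482478 + 0.017070 = 0.499548.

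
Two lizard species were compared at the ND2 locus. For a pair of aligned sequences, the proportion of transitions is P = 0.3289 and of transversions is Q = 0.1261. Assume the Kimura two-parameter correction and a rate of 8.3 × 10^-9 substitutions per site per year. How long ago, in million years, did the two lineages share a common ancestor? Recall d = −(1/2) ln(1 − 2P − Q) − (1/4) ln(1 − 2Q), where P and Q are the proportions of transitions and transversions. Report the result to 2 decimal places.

50.52

Under the Kimura two-parameter model, d = −½ ln(1 − 2P − Q) − ¼ ln(1 − 2Q).
1 − 2P − Q = 0.2161, giving −½ ln(0.2161) = 0.766007.
1 − 2Q = 0.7478, giving −¼ ln(0.7478) = 0.072655.
d = 0.766007 + 0.072655 = 0.838662.
Under a molecular clock d = 2μt, so t = d/(2μ) = 0.838662 / (2 × 8.3 × 10^-9) = 50.52 million years.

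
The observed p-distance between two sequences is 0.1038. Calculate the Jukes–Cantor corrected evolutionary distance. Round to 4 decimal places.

0.1117

d = −(3/4) ln(1 − 4p/3) = −0.75 ln(1 − 0.1384) = −0.75 ln(0.8616)
  = −0.75 × (-0.148964) = 0.111723 substitutions/site.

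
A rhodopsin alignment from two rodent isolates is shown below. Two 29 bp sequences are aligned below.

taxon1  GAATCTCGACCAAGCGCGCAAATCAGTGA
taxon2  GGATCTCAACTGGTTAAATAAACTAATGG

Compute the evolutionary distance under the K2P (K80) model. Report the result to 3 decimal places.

1.721

Of 29 sites, 13 differences are transitions and 2 are transversions, so P = 13/29 ≈ 0.448276 and Q = 2/29 ≈ 0.068966.
Under the Kimura two-parameter model, d = −½ ln(1 − 2P − Q) − ¼ ln(1 − 2Q).
1 − 2P − Q = 0.034482, giving −½ ln(0.034482) = 1.683659.
1 − 2Q = 0.862068, giving −¼ ln(0.862068) = 0.037105.
d = 1.683659 + 0.037105 = 1.720764.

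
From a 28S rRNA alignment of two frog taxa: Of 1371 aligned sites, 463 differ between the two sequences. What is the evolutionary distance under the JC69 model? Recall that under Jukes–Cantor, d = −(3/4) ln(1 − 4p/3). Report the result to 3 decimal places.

p = 463/1371 ≈ 0.33771.
d = −(3/4) ln(1 − 4p/3) = −0.75 ln(1 − 0.45028) = −0.75 ln(0.54972)
  = −0.75 × (-0.598346) = 0.448760 substitutions/site.

0.449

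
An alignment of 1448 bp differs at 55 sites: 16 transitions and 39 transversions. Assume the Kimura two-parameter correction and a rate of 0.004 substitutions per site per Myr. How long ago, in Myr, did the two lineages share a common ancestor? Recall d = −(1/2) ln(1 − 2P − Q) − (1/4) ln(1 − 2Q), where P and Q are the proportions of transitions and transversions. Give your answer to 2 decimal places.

P = 16/1448 ≈ 0.01105 and Q = 39/1448 ≈ 0.026934.
Under the Kimura two-parameter model, d = −½ ln(1 − 2P − Q) − ¼ ln(1 − 2Q).
1 − 2P − Q = 0.950966, giving −½ ln(0.950966) = 0.025138.
1 − 2Q = 0.946132, giving −¼ ln(0.946132) = 0.013843.
d = 0.025138 + 0.013843 = 0.038981.
Under a molecular clock d = 2μt, so t = d/(2μ) = 0.038981 / (2 × 0.004) = 4.87 Myr.

4.87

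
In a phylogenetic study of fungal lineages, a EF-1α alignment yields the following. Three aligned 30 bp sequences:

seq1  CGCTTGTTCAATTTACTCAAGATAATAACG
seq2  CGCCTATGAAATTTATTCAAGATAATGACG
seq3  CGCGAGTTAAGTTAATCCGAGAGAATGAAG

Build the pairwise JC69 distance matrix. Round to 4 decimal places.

d(seq1,seq2) = 0.2326, d(seq1,seq3) = 0.5034, d(seq2,seq3) = 0.4408

seq1–seq2: 6/30 sites differ → p = 0.2, d = −0.75 ln(1 − 0.266667) = 0.232617 ≈ 0.2326.
seq1–seq3: 11/30 sites differ → p ≈ 0.366667, d = −0.75 ln(1 − 0.488889) = 0.503376 ≈ 0.5034.
seq2–seq3: 10/30 sites differ → p ≈ 0.333333, d = −0.75 ln(1 − 0.444444) = 0.440839 ≈ 0.4408.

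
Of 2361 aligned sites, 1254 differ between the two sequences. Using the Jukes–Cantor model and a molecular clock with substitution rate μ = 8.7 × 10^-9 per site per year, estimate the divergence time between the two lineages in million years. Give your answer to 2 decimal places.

53.09

p = 1254/2361 ≈ 0.531131.
d = −(3/4) ln(1 − 4p/3) = −0.75 ln(1 − 0.708175) = −0.75 ln(0.291825)
  = −0.75 × (-1.231601) = 0.923701 substitutions/site.
Under a molecular clock d = 2μt, so t = d/(2μ) = 0.923701 / (2 × 8.7 × 10^-9) = 53.09 million years.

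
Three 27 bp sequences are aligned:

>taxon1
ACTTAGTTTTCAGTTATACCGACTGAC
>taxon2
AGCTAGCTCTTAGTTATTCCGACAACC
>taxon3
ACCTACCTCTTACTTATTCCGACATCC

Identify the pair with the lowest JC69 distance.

taxon2 and taxon3

taxon1–taxon2: 9/27 differ, p = 0.333, d = 0.441.
taxon1–taxon3: 10/27 differ, p = 0.370, d = 0.511.
taxon2–taxon3: 4/27 differ, p = 0.148, d = 0.165.
The smallest distance is between taxon2 and taxon3.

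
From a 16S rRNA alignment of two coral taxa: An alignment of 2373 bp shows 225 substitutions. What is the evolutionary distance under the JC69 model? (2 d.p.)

0.10

p = 225/2373 ≈ 0.094817.
d = −(3/4) ln(1 − 4p/3) = −0.75 ln(1 − 0.126423) = −0.75 ln(0.873577)
  = −0.75 × (-0.135159) = 0.101369 substitutions/site.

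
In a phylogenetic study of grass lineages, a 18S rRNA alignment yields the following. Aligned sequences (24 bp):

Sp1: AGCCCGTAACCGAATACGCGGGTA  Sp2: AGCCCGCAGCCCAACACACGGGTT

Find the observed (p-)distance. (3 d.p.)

The sequences differ at 6 of 24 positions (sites 7, 9, 12, 15, 18, 24).
p = 6/24 = 0.250.

0.250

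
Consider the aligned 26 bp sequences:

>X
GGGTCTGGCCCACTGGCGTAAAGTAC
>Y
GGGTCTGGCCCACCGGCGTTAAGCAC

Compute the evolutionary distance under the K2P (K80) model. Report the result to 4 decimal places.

Of 26 sites, 2 differences are transitions and 1 are transversions, so P = 2/26 ≈ 0.076923 and Q = 1/26 ≈ 0.038462.
Under the Kimura two-parameter model, d = −½ ln(1 − 2P − Q) − ¼ ln(1 − 2Q).
1 − 2P − Q = 0.807692, giving −½ ln(0.807692) = 0.106787.
1 − 2Q = 0.923076, giving −¼ ln(0.923076) = 0.020011.
d = 0.106787 + 0.020011 = 0.126798.

0.1268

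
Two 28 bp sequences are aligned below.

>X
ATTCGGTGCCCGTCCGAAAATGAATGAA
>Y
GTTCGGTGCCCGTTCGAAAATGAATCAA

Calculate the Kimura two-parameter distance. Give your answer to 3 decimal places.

Of 28 sites, 2 differences are transitions and 1 are transversions, so P = 2/28 ≈ 0.071429 and Q = 1/28 ≈ 0.035714.
Under the Kimura two-parameter model, d = −½ ln(1 − 2P − Q) − ¼ ln(1 − 2Q).
1 − 2P − Q = 0.821428, giving −½ ln(0.821428) = 0.098355.
1 − 2Q = 0.928572, giving −¼ ln(0.928572) = 0.018527.
d = 0.098355 + 0.018527 = 0.116882.

0.117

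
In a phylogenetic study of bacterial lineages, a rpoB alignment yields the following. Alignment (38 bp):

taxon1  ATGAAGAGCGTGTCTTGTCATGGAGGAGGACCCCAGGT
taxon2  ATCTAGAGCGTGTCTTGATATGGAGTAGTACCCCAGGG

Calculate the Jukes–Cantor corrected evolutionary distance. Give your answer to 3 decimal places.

0.211

The sequences differ at 7 of 38 sites (3, 4, 18, 19, 26, 29, 38), so p = 7/38 ≈ 0.184211.
d = −(3/4) ln(1 − 4p/3) = −0.75 ln(1 − 0.245615) = −0.75 ln(0.754385)
  = −0.75 × (-0.281852) = 0.211389 substitutions/site.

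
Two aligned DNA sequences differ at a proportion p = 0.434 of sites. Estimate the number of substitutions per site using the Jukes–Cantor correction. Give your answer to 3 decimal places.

0.648

d = −(3/4) ln(1 − 4p/3) = −0.75 ln(1 − 0.578667) = −0.75 ln(0.421333)
  = −0.75 × (-0.864332) = 0.648249 substitutions/site.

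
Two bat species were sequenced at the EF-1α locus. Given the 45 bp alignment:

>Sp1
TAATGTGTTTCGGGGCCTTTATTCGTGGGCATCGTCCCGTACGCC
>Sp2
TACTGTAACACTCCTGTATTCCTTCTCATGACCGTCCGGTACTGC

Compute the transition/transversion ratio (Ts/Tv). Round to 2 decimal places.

0.41

Transitions are A↔G and C↔T; transversions are all other mismatches.
Transitions: 7. Transversions: 17.
R = 7/17 = 0.411764… ≈ 0.41 (to 2 d.p.).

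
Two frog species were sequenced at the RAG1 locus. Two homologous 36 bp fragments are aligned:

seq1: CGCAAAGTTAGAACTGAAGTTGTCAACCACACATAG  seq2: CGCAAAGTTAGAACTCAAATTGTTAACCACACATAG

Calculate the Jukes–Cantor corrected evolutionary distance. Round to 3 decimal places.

The sequences differ at 3 of 36 sites (16, 19, 24), so p = 3/36 ≈ 0.083333.
d = −(3/4) ln(1 − 4p/3) = −0.75 ln(1 − 0.111111) = −0.75 ln(0.888889)
  = −0.75 × (-0.117783) = 0.088337 substitutions/site.

0.088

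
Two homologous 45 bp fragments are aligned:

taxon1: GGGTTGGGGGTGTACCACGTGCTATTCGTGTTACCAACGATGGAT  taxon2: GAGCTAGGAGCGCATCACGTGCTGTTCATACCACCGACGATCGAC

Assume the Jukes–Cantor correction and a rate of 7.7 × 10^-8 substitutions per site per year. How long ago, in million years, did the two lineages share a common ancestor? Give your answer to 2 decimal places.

2.86

The sequences differ at 15 of 45 sites, so p = 15/45 ≈ 0.333333.
d = −(3/4) ln(1 − 4p/3) = −0.75 ln(1 − 0.444444) = −0.75 ln(0.555556)
  = −0.75 × (-0.587786) = 0.440840 substitutions/site.
Under a molecular clock d = 2μt, so t = d/(2μ) = 0.440840 / (2 × 7.7 × 10^-8) = 2.86 million years.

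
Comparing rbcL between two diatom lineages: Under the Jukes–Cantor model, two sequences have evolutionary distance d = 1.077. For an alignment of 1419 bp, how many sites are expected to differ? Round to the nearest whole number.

811

Invert JC69: p = (3/4)(1 − e^(−4d/3)) = 0.75 × (1 − e^(-1.436)) = 0.75 × (1 − 0.237877) = 0.571592.
Expected differing sites = pL ≈ 0.571592 × 1419 = 811.089048 ≈ 811.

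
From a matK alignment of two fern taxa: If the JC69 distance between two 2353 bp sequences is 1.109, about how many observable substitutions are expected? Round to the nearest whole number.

1362

Invert JC69: p = (3/4)(1 − e^(−4d/3)) = 0.75 × (1 − e^(-1.478667)) = 0.75 × (1 − 0.227941) = 0.579044.
Expected differing sites = pL ≈ 0.579044 × 2353 = 1362.490532 ≈ 1362.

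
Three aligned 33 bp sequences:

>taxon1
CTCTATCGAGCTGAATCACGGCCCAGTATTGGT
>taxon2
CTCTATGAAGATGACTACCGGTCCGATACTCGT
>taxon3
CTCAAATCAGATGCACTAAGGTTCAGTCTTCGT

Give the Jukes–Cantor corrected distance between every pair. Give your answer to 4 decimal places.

d(taxon1,taxon2) = 0.4408, d(taxon1,taxon3) = 0.5587, d(taxon2,taxon3) = 0.6987

taxon1–taxon2: 11/33 sites differ → p ≈ 0.333333, d = −0.75 ln(1 − 0.444444) = 0.440839 ≈ 0.4408.
taxon1–taxon3: 13/33 sites differ → p ≈ 0.393939, d = −0.75 ln(1 − 0.525252) = 0.558728 ≈ 0.5587.
taxon2–taxon3: 15/33 sites differ → p ≈ 0.454545, d = −0.75 ln(1 − 0.60606) = 0.698667 ≈ 0.6987.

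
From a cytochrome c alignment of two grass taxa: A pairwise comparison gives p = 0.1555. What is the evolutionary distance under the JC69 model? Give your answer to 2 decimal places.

0.17

d = −(3/4) ln(1 − 4p/3) = −0.75 ln(1 − 0.207333) = −0.75 ln(0.792667)
  = −0.75 × (-0.232352) = 0.174264 substitutions/site.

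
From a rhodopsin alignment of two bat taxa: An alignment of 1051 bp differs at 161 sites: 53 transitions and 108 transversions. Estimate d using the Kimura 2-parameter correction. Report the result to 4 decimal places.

0.1714

P = 53/1051 ≈ 0.050428 and Q = 108/1051 ≈ 0.102759.
Under the Kimura two-parameter model, d = −½ ln(1 − 2P − Q) − ¼ ln(1 − 2Q).
1 − 2P − Q = 0.796385, giving −½ ln(0.796385) = 0.113836.
1 − 2Q = 0.794482, giving −¼ ln(0.794482) = 0.057516.
d = 0.113836 + 0.057516 = 0.171352.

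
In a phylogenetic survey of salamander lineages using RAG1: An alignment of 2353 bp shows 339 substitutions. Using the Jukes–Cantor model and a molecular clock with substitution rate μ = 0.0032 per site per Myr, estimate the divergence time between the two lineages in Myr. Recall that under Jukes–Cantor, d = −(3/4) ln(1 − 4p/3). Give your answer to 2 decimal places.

25.00

p = 339/2353 ≈ 0.144071.
d = −(3/4) ln(1 − 4p/3) = −0.75 ln(1 − 0.192095) = −0.75 ln(0.807905)
  = −0.75 × (-0.213311) = 0.159983 substitutions/site.
Under a molecular clock d = 2μt, so t = d/(2μ) = 0.159983 / (2 × 0.0032) = 25.00 Myr.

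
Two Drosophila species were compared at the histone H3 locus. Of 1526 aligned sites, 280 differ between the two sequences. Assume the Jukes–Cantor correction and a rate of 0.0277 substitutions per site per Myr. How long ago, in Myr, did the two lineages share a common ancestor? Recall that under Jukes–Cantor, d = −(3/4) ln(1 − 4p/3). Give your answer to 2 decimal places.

p = 280/1526 ≈ 0.183486.
d = −(3/4) ln(1 − 4p/3) = −0.75 ln(1 − 0.244648) = −0.75 ln(0.755352)
  = −0.75 × (-0.280571) = 0.210428 substitutions/site.
Under a molecular clock d = 2μt, so t = d/(2μ) = 0.210428 / (2 × 0.0277) = 3.80 Myr.

3.80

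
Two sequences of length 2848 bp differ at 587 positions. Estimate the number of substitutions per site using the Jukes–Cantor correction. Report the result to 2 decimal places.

0.24

p = 587/2848 ≈ 0.20611.
d = −(3/4) ln(1 − 4p/3) = −0.75 ln(1 − 0.274813) = −0.75 ln(0.725187)
  = −0.75 × (-0.321326) = 0.240995 substitutions/site.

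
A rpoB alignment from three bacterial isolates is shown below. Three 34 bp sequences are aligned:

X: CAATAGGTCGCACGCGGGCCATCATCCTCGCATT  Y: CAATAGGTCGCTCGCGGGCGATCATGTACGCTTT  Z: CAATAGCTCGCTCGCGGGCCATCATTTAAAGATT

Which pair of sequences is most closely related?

X and Y

X–Y: 6/34 differ, p = 0.176, d = 0.201.
X–Z: 8/34 differ, p = 0.235, d = 0.282.
Y–Z: 7/34 differ, p = 0.206, d = 0.241.
The smallest distance is between X and Y.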